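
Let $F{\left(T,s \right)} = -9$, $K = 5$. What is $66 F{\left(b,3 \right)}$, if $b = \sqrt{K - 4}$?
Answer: $-594$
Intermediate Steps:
$b = 1$ ($b = \sqrt{5 - 4} = \sqrt{1} = 1$)
$66 F{\left(b,3 \right)} = 66 \left(-9\right) = -594$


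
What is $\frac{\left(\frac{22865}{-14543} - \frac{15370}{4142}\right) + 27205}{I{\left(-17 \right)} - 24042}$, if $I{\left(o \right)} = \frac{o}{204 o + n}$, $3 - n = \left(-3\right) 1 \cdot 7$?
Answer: $- \frac{2821380310374780}{2493835193206943} \approx -1.1313$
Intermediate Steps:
$n = 24$ ($n = 3 - \left(-3\right) 1 \cdot 7 = 3 - \left(-3\right) 7 = 3 - -21 = 3 + 21 = 24$)
$I{\left(o \right)} = \frac{o}{24 + 204 o}$ ($I{\left(o \right)} = \frac{o}{204 o + 24} = \frac{o}{24 + 204 o}$)
$\frac{\left(\frac{22865}{-14543} - \frac{15370}{4142}\right) + 27205}{I{\left(-17 \right)} - 24042} = \frac{\left(\frac{22865}{-14543} - \frac{15370}{4142}\right) + 27205}{\frac{1}{12} \left(-17\right) \frac{1}{2 + 17 \left(-17\right)} - 24042} = \frac{\left(22865 \left(- \frac{1}{14543}\right) - \frac{7685}{2071}\right) + 27205}{\frac{1}{12} \left(-17\right) \frac{1}{2 - 289} - 24042} = \frac{\left(- \frac{22865}{14543} - \frac{7685}{2071}\right) + 27205}{\frac{1}{12} \left(-17\right) \frac{1}{-287} - 24042} = \frac{- \frac{159116370}{30118553} + 27205}{\frac{1}{12} \left(-17\right) \left(- \frac{1}{287}\right) - 24042} = \frac{819216117995}{30118553 \left(\frac{17}{3444} - 24042\right)} = \frac{819216117995}{30118553 \left(- \frac{82800631}{3444}\right)} = \frac{819216117995}{30118553} \left(- \frac{3444}{82800631}\right) = - \frac{2821380310374780}{2493835193206943}$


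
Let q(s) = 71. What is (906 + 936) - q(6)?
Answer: 1771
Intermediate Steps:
(906 + 936) - q(6) = (906 + 936) - 1*71 = 1842 - 71 = 1771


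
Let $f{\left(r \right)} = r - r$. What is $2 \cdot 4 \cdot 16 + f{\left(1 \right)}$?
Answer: $128$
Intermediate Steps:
$f{\left(r \right)} = 0$
$2 \cdot 4 \cdot 16 + f{\left(1 \right)} = 2 \cdot 4 \cdot 16 + 0 = 8 \cdot 16 + 0 = 128 + 0 = 128$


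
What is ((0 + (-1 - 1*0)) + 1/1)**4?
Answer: 0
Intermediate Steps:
((0 + (-1 - 1*0)) + 1/1)**4 = ((0 + (-1 + 0)) + 1)**4 = ((0 - 1) + 1)**4 = (-1 + 1)**4 = 0**4 = 0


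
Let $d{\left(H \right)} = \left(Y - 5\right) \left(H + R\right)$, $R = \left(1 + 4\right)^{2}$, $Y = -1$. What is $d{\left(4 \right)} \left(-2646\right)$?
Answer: $460404$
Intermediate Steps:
$R = 25$ ($R = 5^{2} = 25$)
$d{\left(H \right)} = -150 - 6 H$ ($d{\left(H \right)} = \left(-1 - 5\right) \left(H + 25\right) = - 6 \left(25 + H\right) = -150 - 6 H$)
$d{\left(4 \right)} \left(-2646\right) = \left(-150 - 24\right) \left(-2646\right) = \left(-174\right) \left(-2646\right) = 460404$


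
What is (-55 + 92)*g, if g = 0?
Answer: 0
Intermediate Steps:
(-55 + 92)*g = (-55 + 92)*0 = 37*0 = 0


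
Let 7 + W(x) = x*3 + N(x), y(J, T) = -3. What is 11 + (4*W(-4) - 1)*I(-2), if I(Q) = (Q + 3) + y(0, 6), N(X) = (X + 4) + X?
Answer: 197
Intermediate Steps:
N(X) = 4 + 2*X (N(X) = (4 + X) + X = 4 + 2*X)
W(x) = -3 + 5*x (W(x) = -7 + (x*3 + (4 + 2*x)) = -7 + (3*x + (4 + 2*x)) = -7 + (4 + 5*x) = -3 + 5*x)
I(Q) = Q (I(Q) = (Q + 3) - 3 = (3 + Q) - 3 = Q)
11 + (4*W(-4) - 1)*I(-2) = 11 + (4*(-3 + 5*(-4)) - 1)*(-2) = 11 + (4*(-3 - 20) - 1)*(-2) = 11 + (4*(-23) - 1)*(-2) = 11 + (-92 - 1)*(-2) = 11 - 93*(-2) = 11 + 186 = 197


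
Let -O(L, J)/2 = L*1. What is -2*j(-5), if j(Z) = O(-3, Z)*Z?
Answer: 60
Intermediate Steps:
O(L, J) = -2*L
j(Z) = 6*Z (j(Z) = (-2*(-3))*Z = 6*Z)
-2*j(-5) = -12*(-5) = -2*(-30) = 60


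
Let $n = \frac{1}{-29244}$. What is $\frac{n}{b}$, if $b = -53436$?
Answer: $\frac{1}{1562682384} \approx 6.3993 \cdot 10^{-10}$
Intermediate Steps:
$n = - \frac{1}{29244} \approx -3.4195 \cdot 10^{-5}$
$\frac{n}{b} = - \frac{1}{29244 \left(-53436\right)} = \left(- \frac{1}{29244}\right) \left(- \frac{1}{53436}\right) = \frac{1}{1562682384}$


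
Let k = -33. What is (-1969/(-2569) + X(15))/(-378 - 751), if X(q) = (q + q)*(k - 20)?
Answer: 4082741/2900401 ≈ 1.4076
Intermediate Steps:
X(q) = -106*q (X(q) = (q + q)*(-33 - 20) = (2*q)*(-53) = -106*q)
(-1969/(-2569) + X(15))/(-378 - 751) = (-1969/(-2569) - 106*15)/(-378 - 751) = (-1969*(-1/2569) - 1590)/(-1129) = (1969/2569 - 1590)*(-1/1129) = -4082741/2569*(-1/1129) = 4082741/2900401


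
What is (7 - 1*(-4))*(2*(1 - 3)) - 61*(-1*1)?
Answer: 17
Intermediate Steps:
(7 - 1*(-4))*(2*(1 - 3)) - 61*(-1*1) = (7 + 4)*(2*(-2)) - (-61) = 11*(-4) - 61*(-1) = -44 + 61 = 17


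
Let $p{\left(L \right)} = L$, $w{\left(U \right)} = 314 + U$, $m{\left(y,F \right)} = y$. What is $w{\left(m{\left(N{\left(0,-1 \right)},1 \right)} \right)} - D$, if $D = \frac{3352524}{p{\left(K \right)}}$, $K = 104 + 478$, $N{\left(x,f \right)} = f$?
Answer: $- \frac{528393}{97} \approx -5447.4$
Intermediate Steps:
$K = 582$
$D = \frac{558754}{97}$ ($D = \frac{3352524}{582} = 3352524 \cdot \frac{1}{582} = \frac{558754}{97} \approx 5760.4$)
$w{\left(m{\left(N{\left(0,-1 \right)},1 \right)} \right)} - D = \left(314 - 1\right) - \frac{558754}{97} = 313 - \frac{558754}{97} = - \frac{528393}{97}$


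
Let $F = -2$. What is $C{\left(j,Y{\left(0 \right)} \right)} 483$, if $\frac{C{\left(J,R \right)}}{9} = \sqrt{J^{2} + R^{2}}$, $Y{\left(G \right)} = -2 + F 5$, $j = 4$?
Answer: $17388 \sqrt{10} \approx 54986.0$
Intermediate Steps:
$Y{\left(G \right)} = -12$ ($Y{\left(G \right)} = -2 - 10 = -12$)
$C{\left(J,R \right)} = 9 \sqrt{J^{2} + R^{2}}$
$C{\left(j,Y{\left(0 \right)} \right)} 483 = 9 \sqrt{4^{2} + \left(-12\right)^{2}} \cdot 483 = 9 \sqrt{16 + 144} \cdot 483 = 9 \sqrt{160} \cdot 483 = 9 \cdot 4 \sqrt{10} \cdot 483 = 36 \sqrt{10} \cdot 483 = 17388 \sqrt{10}$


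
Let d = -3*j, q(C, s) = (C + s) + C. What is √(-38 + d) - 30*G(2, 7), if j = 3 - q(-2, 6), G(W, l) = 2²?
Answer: -120 + I*√41 ≈ -120.0 + 6.4031*I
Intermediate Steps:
G(W, l) = 4
q(C, s) = s + 2*C
j = 1 (j = 3 - (6 + 2*(-2)) = 3 - (6 - 4) = 3 - 1*2 = 3 - 2 = 1)
d = -3 (d = -3*1 = -3)
√(-38 + d) - 30*G(2, 7) = √(-38 - 3) - 30*4 = √(-41) - 120 = I*√41 - 120 = -120 + I*√41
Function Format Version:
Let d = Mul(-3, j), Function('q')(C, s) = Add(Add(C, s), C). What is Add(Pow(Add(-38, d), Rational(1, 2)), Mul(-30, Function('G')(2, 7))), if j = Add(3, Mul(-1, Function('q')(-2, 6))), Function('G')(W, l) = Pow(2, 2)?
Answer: Add(-120, Mul(I, Pow(41, Rational(1, 2)))) ≈ Add(-120.00, Mul(6.4031, I))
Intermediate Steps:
Function('G')(W, l) = 4
Function('q')(C, s) = Add(s, Mul(2, C))
j = 1 (j = Add(3, Mul(-1, Add(6, Mul(2, -2)))) = Add(3, Mul(-1, Add(6, -4))) = Add(3, Mul(-1, 2)) = Add(3, -2) = 1)
d = -3 (d = Mul(-3, 1) = -3)
Add(Pow(Add(-38, d), Rational(1, 2)), Mul(-30, Function('G')(2, 7))) = Add(Pow(Add(-38, -3), Rational(1, 2)), Mul(-30, 4)) = Add(Pow(-41, Rational(1, 2)), -120) = Add(Mul(I, Pow(41, Rational(1, 2))), -120) = Add(-120, Mul(I, Pow(41, Rational(1, 2))))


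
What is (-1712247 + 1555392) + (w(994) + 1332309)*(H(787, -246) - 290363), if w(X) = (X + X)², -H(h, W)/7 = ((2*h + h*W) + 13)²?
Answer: -1363857139621756769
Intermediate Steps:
H(h, W) = -7*(13 + 2*h + W*h)² (H(h, W) = -7*((2*h + h*W) + 13)² = -7*((2*h + W*h) + 13)² = -7*(13 + 2*h + W*h)²)
w(X) = 4*X² (w(X) = (2*X)² = 4*X²)
(-1712247 + 1555392) + (w(994) + 1332309)*(H(787, -246) - 290363) = (-1712247 + 1555392) + (4*994² + 1332309)*(-7*(13 + 2*787 - 246*787)² - 290363) = -156855 + (4*988036 + 1332309)*(-7*(13 + 1574 - 193602)² - 290363) = -156855 + (3952144 + 1332309)*(-7*(-192015)² - 290363) = -156855 + 5284453*(-7*36869760225 - 290363) = -156855 + 5284453*(-258088321575 - 290363) = -156855 + 5284453*(-258088611938) = -156855 - 1363857139621599914 = -1363857139621756769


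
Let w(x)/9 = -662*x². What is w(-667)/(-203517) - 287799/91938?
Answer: 9023583877699/692997998 ≈ 13021.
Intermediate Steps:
w(x) = -5958*x² (w(x) = 9*(-662*x²) = -5958*x²)
w(-667)/(-203517) - 287799/91938 = -5958*(-667)²/(-203517) - 287799/91938 = -5958*444889*(-1/203517) - 287799*1/91938 = -2650648662*(-1/203517) - 95933/30646 = 294516518/22613 - 95933/30646 = 9023583877699/692997998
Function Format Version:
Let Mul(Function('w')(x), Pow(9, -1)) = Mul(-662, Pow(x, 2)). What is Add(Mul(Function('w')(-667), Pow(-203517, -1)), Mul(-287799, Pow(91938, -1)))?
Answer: Rational(9023583877699, 692997998) ≈ 13021.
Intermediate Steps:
Function('w')(x) = Mul(-5958, Pow(x, 2)) (Function('w')(x) = Mul(9, Mul(-662, Pow(x, 2))) = Mul(-5958, Pow(x, 2)))
Add(Mul(Function('w')(-667), Pow(-203517, -1)), Mul(-287799, Pow(91938, -1))) = Add(Mul(Mul(-5958, Pow(-667, 2)), Pow(-203517, -1)), Mul(-287799, Pow(91938, -1))) = Add(Mul(Mul(-5958, 444889), Rational(-1, 203517)), Mul(-287799, Rational(1, 91938))) = Add(Mul(-2650648662, Rational(-1, 203517)), Rational(-95933, 30646)) = Add(Rational(294516518, 22613), Rational(-95933, 30646)) = Rational(9023583877699, 692997998)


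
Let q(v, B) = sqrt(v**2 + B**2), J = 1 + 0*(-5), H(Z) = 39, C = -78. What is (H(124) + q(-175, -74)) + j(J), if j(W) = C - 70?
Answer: -109 + sqrt(36101) ≈ 81.003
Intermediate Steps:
J = 1 (J = 1 + 0 = 1)
j(W) = -148 (j(W) = -78 - 70 = -148)
q(v, B) = sqrt(B**2 + v**2)
(H(124) + q(-175, -74)) + j(J) = (39 + sqrt((-74)**2 + (-175)**2)) - 148 = (39 + sqrt(5476 + 30625)) - 148 = (39 + sqrt(36101)) - 148 = -109 + sqrt(36101)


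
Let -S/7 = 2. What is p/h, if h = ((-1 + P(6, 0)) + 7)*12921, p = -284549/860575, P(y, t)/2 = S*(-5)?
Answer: -284549/1623445477950 ≈ -1.7527e-7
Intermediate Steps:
S = -14 (S = -7*2 = -14)
P(y, t) = 140 (P(y, t) = 2*(-14*(-5)) = 2*70 = 140)
p = -284549/860575 (p = -284549*1/860575 = -284549/860575 ≈ -0.33065)
h = 1886466 (h = ((-1 + 140) + 7)*12921 = (139 + 7)*12921 = 146*12921 = 1886466)
p/h = -284549/860575/1886466 = -284549/860575*1/1886466 = -284549/1623445477950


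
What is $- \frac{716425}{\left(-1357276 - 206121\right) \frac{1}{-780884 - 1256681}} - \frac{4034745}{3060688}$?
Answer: $- \frac{4467883890194254765}{4785070437136} \approx -9.3371 \cdot 10^{5}$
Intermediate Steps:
$- \frac{716425}{\left(-1357276 - 206121\right) \frac{1}{-780884 - 1256681}} - \frac{4034745}{3060688} = - \frac{716425}{\left(-1563397\right) \frac{1}{-2037565}} - \frac{4034745}{3060688} = - \frac{716425}{\left(-1563397\right) \left(- \frac{1}{2037565}\right)} - \frac{4034745}{3060688} = - \frac{716425}{\frac{1563397}{2037565}} - \frac{4034745}{3060688} = \left(-716425\right) \frac{2037565}{1563397} - \frac{4034745}{3060688} = - \frac{1459762505125}{1563397} - \frac{4034745}{3060688} = - \frac{4467883890194254765}{4785070437136}$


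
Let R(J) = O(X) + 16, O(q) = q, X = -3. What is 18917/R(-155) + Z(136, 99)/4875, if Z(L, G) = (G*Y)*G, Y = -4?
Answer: 180889/125 ≈ 1447.1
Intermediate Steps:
Z(L, G) = -4*G² (Z(L, G) = (G*(-4))*G = (-4*G)*G = -4*G²)
R(J) = 13 (R(J) = -3 + 16 = 13)
18917/R(-155) + Z(136, 99)/4875 = 18917/13 - 4*99²/4875 = 18917*(1/13) - 4*9801*(1/4875) = 18917/13 - 39204*1/4875 = 18917/13 - 13068/1625 = 180889/125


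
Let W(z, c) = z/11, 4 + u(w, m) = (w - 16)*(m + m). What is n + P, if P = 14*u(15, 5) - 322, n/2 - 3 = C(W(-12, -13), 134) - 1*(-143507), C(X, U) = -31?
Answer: 286440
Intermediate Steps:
u(w, m) = -4 + 2*m*(-16 + w) (u(w, m) = -4 + (w - 16)*(m + m) = -4 + (-16 + w)*(2*m) = -4 + 2*m*(-16 + w))
W(z, c) = z/11 (W(z, c) = z*(1/11) = z/11)
n = 286958 (n = 6 + 2*(-31 - 1*(-143507)) = 6 + 2*(-31 + 143507) = 6 + 2*143476 = 6 + 286952 = 286958)
P = -518 (P = 14*(-4 - 32*5 + 2*5*15) - 322 = 14*(-4 - 160 + 150) - 322 = 14*(-14) - 322 = -196 - 322 = -518)
n + P = 286958 - 518 = 286440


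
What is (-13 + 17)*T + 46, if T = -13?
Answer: -6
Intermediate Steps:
(-13 + 17)*T + 46 = (-13 + 17)*(-13) + 46 = 4*(-13) + 46 = -52 + 46 = -6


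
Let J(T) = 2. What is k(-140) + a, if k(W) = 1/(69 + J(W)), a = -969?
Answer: -68798/71 ≈ -968.99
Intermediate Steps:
k(W) = 1/71 (k(W) = 1/(69 + 2) = 1/71)
k(-140) + a = 1/71 - 969 = -68798/71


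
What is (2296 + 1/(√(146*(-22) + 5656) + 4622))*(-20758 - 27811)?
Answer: -1190998693736239/10680220 + 48569*√611/10680220 ≈ -1.1151e+8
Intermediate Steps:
(2296 + 1/(√(146*(-22) + 5656) + 4622))*(-20758 - 27811) = (2296 + 1/(√(-3212 + 5656) + 4622))*(-48569) = (2296 + 1/(√2444 + 4622))*(-48569) = (2296 + 1/(2*√611 + 4622))*(-48569) = (2296 + 1/(4622 + 2*√611))*(-48569) = -111514424 - 48569/(4622 + 2*√611)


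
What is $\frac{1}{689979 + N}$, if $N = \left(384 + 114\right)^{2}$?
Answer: $\frac{1}{937983} \approx 1.0661 \cdot 10^{-6}$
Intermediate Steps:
$N = 248004$ ($N = 498^{2} = 248004$)
$\frac{1}{689979 + N} = \frac{1}{689979 + 248004} = \frac{1}{937983}$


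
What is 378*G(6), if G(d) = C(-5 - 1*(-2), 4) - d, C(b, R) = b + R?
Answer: -1890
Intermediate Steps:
C(b, R) = R + b
G(d) = 1 - d (G(d) = (4 + (-5 - 1*(-2))) - d = (4 + (-5 + 2)) - d = (4 - 3) - d = 1 - d)
378*G(6) = 378*(1 - 1*6) = 378*(1 - 6) = 378*(-5) = -1890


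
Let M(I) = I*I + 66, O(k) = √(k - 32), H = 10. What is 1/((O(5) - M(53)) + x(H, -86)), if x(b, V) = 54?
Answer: -2821/7958068 - 3*I*√3/7958068 ≈ -0.00035448 - 6.5294e-7*I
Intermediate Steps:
O(k) = √(-32 + k)
M(I) = 66 + I² (M(I) = I² + 66 = 66 + I²)
1/((O(5) - M(53)) + x(H, -86)) = 1/((√(-32 + 5) - (66 + 53²)) + 54) = 1/((√(-27) - (66 + 2809)) + 54) = 1/((3*I*√3 - 1*2875) + 54) = 1/((3*I*√3 - 2875) + 54) = 1/((-2875 + 3*I*√3) + 54) = 1/(-2821 + 3*I*√3)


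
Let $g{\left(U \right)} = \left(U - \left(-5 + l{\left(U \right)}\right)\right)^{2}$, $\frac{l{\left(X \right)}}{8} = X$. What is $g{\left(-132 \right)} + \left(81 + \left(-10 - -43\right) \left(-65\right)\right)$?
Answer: $860977$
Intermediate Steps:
$l{\left(X \right)} = 8 X$
$g{\left(U \right)} = \left(5 - 7 U\right)^{2}$ ($g{\left(U \right)} = \left(U - \left(-5 + 8 U\right)\right)^{2} = \left(5 - 7 U\right)^{2}$)
$g{\left(-132 \right)} + \left(81 + \left(-10 - -43\right) \left(-65\right)\right) = \left(-5 + 7 \left(-132\right)\right)^{2} + \left(81 + \left(-10 - -43\right) \left(-65\right)\right) = \left(-5 - 924\right)^{2} + \left(81 + \left(-10 + 43\right) \left(-65\right)\right) = \left(-929\right)^{2} + \left(81 + 33 \left(-65\right)\right) = 863041 + \left(81 - 2145\right) = 863041 - 2064 = 860977$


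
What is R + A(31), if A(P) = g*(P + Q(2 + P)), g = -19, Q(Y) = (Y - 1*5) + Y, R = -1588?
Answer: -3336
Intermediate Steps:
Q(Y) = -5 + 2*Y (Q(Y) = (Y - 5) + Y = (-5 + Y) + Y = -5 + 2*Y)
A(P) = 19 - 57*P (A(P) = -19*(P + (-5 + 2*(2 + P))) = -19*(P + (-5 + (4 + 2*P))) = -19*(P + (-1 + 2*P)) = -19*(-1 + 3*P) = 19 - 57*P)
R + A(31) = -1588 + (19 - 57*31) = -1588 + (19 - 1767) = -1588 - 1748 = -3336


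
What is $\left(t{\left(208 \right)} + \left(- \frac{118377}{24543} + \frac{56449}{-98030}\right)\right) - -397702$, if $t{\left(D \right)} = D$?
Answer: $\frac{106370965552087}{267327810} \approx 3.979 \cdot 10^{5}$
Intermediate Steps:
$\left(t{\left(208 \right)} + \left(- \frac{118377}{24543} + \frac{56449}{-98030}\right)\right) - -397702 = \left(208 + \left(- \frac{118377}{24543} + \frac{56449}{-98030}\right)\right) - -397702 = \left(208 + \left(\left(-118377\right) \frac{1}{24543} + 56449 \left(- \frac{1}{98030}\right)\right)\right) + 397702 = \left(208 - \frac{1443325013}{267327810}\right) + 397702 = \frac{54160859467}{267327810} + 397702 = \frac{106370965552087}{267327810}$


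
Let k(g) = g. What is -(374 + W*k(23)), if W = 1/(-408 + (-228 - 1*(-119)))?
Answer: -193335/517 ≈ -373.96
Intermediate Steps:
W = -1/517 (W = 1/(-408 + (-228 + 119)) = 1/(-408 - 109) = 1/(-517) = -1/517 ≈ -0.0019342)
-(374 + W*k(23)) = -(374 - 1/517*23) = -(374 - 23/517) = -1*193335/517 = -193335/517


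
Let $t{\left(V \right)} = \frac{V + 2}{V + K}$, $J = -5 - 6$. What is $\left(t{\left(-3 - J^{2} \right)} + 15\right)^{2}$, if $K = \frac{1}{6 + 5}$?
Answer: $\frac{474673369}{1857769} \approx 255.51$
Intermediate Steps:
$K = \frac{1}{11} \approx 0.090909$
$J = -11$ ($J = -5 - 6 = -11$)
$t{\left(V \right)} = \frac{2 + V}{\frac{1}{11} + V}$ ($t{\left(V \right)} = \frac{V + 2}{V + \frac{1}{11}} = \frac{2 + V}{\frac{1}{11} + V}$)
$\left(t{\left(-3 - J^{2} \right)} + 15\right)^{2} = \left(\frac{11 \left(2 - 124\right)}{1 + 11 \left(-3 - \left(-11\right)^{2}\right)} + 15\right)^{2} = \left(\frac{11 \left(2 - 124\right)}{1 + 11 \left(-3 - 121\right)} + 15\right)^{2} = \left(\frac{11 \left(2 - 124\right)}{1 + 11 \left(-124\right)} + 15\right)^{2} = \left(11 \frac{1}{1 - 1364} \left(-122\right) + 15\right)^{2} = \left(11 \frac{1}{-1363} \left(-122\right) + 15\right)^{2} = \left(11 \left(- \frac{1}{1363}\right) \left(-122\right) + 15\right)^{2} = \left(\frac{1342}{1363} + 15\right)^{2} = \left(\frac{21787}{1363}\right)^{2} = \frac{474673369}{1857769}$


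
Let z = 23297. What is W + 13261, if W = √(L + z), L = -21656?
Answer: 13261 + √1641 ≈ 13302.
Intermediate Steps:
W = √1641 (W = √(-21656 + 23297) = √1641 ≈ 40.509)
W + 13261 = √1641 + 13261 = 13261 + √1641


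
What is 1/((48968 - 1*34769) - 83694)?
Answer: -1/69495 ≈ -1.4390e-5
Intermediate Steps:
1/((48968 - 1*34769) - 83694) = 1/((48968 - 34769) - 83694) = 1/(14199 - 83694) = 1/(-69495) = -1/69495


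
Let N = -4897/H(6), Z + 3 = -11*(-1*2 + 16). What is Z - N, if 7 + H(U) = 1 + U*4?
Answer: 2071/18 ≈ 115.06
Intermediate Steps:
H(U) = -6 + 4*U (H(U) = -7 + (1 + U*4) = -7 + (1 + 4*U) = -6 + 4*U)
Z = -157 (Z = -3 - 11*(-1*2 + 16) = -3 - 11*(-2 + 16) = -3 - 11*14 = -3 - 154 = -157)
N = -4897/18 (N = -4897/(-6 + 4*6) = -4897/(-6 + 24) = -4897/18 ≈ -272.06)
Z - N = -157 - 1*(-4897/18) = -157 + 4897/18 = 2071/18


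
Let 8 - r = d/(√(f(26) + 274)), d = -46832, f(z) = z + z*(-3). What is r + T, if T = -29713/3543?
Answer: -1369/3543 + 23416*√222/111 ≈ 3142.8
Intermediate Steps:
f(z) = -2*z (f(z) = z - 3*z = -2*z)
r = 8 + 23416*√222/111 (r = 8 - (-46832)/(√(-2*26 + 274)) = 8 - (-46832)/(√(-52 + 274)) = 8 - (-46832)/(√222) = 8 - (-46832)*√222/222 = 8 - (-23416)*√222/111 = 8 + 23416*√222/111 ≈ 3151.2)
T = -29713/3543 (T = -29713*1/3543 = -29713/3543 ≈ -8.3864)
r + T = (8 + 23416*√222/111) - 29713/3543 = -1369/3543 + 23416*√222/111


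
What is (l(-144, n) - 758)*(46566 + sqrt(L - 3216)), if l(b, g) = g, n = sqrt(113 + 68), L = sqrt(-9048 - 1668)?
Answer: -(758 - sqrt(181))*(46566 + sqrt(-3216 + 2*I*sqrt(2679))) ≈ -3.4671e+7 - 42229.0*I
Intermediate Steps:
L = 2*I*sqrt(2679) (L = sqrt(-10716) = 2*I*sqrt(2679) ≈ 103.52*I)
n = sqrt(181) ≈ 13.454
(l(-144, n) - 758)*(46566 + sqrt(L - 3216)) = (sqrt(181) - 758)*(46566 + sqrt(2*I*sqrt(2679) - 3216)) = (-758 + sqrt(181))*(46566 + sqrt(-3216 + 2*I*sqrt(2679)))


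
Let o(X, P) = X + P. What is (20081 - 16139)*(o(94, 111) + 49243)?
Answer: 194924016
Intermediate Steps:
o(X, P) = P + X
(20081 - 16139)*(o(94, 111) + 49243) = (20081 - 16139)*((111 + 94) + 49243) = 3942*(205 + 49243) = 3942*49448 = 194924016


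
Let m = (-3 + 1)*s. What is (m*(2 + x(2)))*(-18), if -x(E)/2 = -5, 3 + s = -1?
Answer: -1728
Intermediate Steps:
s = -4 (s = -3 - 1 = -4)
x(E) = 10 (x(E) = -2*(-5) = 10)
m = 8 (m = (-3 + 1)*(-4) = -2*(-4) = 8)
(m*(2 + x(2)))*(-18) = (8*(2 + 10))*(-18) = (8*12)*(-18) = 96*(-18) = -1728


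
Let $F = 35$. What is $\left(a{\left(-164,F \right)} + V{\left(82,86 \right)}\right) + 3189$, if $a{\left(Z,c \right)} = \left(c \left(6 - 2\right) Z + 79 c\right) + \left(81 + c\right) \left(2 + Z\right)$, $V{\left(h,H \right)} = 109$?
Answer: $-35689$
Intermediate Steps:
$a{\left(Z,c \right)} = 79 c + \left(2 + Z\right) \left(81 + c\right) + 4 Z c$ ($a{\left(Z,c \right)} = \left(c 4 Z + 79 c\right) + \left(2 + Z\right) \left(81 + c\right) = \left(4 c Z + 79 c\right) + \left(2 + Z\right) \left(81 + c\right) = \left(4 Z c + 79 c\right) + \left(2 + Z\right) \left(81 + c\right) = \left(79 c + 4 Z c\right) + \left(2 + Z\right) \left(81 + c\right) = 79 c + \left(2 + Z\right) \left(81 + c\right) + 4 Z c$)
$\left(a{\left(-164,F \right)} + V{\left(82,86 \right)}\right) + 3189 = \left(\left(162 + 81 \left(-164\right) + 81 \cdot 35 + 5 \left(-164\right) 35\right) + 109\right) + 3189 = \left(\left(162 - 13284 + 2835 - 28700\right) + 109\right) + 3189 = \left(-38987 + 109\right) + 3189 = -38878 + 3189 = -35689$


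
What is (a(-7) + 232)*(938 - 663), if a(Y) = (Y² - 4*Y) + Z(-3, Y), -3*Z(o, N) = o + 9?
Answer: 84425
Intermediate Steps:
Z(o, N) = -3 - o/3 (Z(o, N) = -(o + 9)/3 = -(9 + o)/3 = -3 - o/3)
a(Y) = -2 + Y² - 4*Y (a(Y) = (Y² - 4*Y) + (-3 - ⅓*(-3)) = (Y² - 4*Y) + (-3 + 1) = (Y² - 4*Y) - 2 = -2 + Y² - 4*Y)
(a(-7) + 232)*(938 - 663) = ((-2 + (-7)² - 4*(-7)) + 232)*(938 - 663) = ((-2 + 49 + 28) + 232)*275 = (75 + 232)*275 = 307*275 = 84425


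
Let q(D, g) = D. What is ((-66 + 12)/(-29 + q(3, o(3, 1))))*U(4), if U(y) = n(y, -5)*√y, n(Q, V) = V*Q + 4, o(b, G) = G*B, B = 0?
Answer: -864/13 ≈ -66.462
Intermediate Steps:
o(b, G) = 0 (o(b, G) = G*0 = 0)
n(Q, V) = 4 + Q*V (n(Q, V) = Q*V + 4 = 4 + Q*V)
U(y) = √y*(4 - 5*y) (U(y) = (4 + y*(-5))*√y = (4 - 5*y)*√y = √y*(4 - 5*y))
((-66 + 12)/(-29 + q(3, o(3, 1))))*U(4) = ((-66 + 12)/(-29 + 3))*(√4*(4 - 5*4)) = (-54/(-26))*(2*(4 - 20)) = (-54*(-1/26))*(2*(-16)) = (27/13)*(-32) = -864/13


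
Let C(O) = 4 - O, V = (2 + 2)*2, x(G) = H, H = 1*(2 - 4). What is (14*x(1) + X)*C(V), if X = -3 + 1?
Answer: 120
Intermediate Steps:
X = -2
H = -2 (H = 1*(-2) = -2)
x(G) = -2
V = 8 (V = 4*2 = 8)
(14*x(1) + X)*C(V) = (14*(-2) - 2)*(4 - 1*8) = (-28 - 2)*(4 - 8) = -30*(-4) = 120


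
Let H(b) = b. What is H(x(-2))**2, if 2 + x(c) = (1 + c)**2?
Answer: 1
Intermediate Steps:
x(c) = -2 + (1 + c)**2
H(x(-2))**2 = (-2 + (1 - 2)**2)**2 = (-2 + (-1)**2)**2 = (-2 + 1)**2 = (-1)**2 = 1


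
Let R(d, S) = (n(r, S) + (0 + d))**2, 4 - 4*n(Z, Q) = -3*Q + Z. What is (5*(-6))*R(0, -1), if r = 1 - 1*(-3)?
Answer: -135/8 ≈ -16.875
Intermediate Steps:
r = 4 (r = 1 + 3 = 4)
n(Z, Q) = 1 - Z/4 + 3*Q/4 (n(Z, Q) = 1 - (-3*Q + Z)/4 = 1 - (Z - 3*Q)/4 = 1 + (-Z/4 + 3*Q/4) = 1 - Z/4 + 3*Q/4)
R(d, S) = (d + 3*S/4)**2 (R(d, S) = ((1 - 1/4*4 + 3*S/4) + (0 + d))**2 = ((1 - 1 + 3*S/4) + d)**2 = (3*S/4 + d)**2 = (d + 3*S/4)**2)
(5*(-6))*R(0, -1) = (5*(-6))*((3*(-1) + 4*0)**2/16) = -15*(-3 + 0)**2/8 = -15*(-3)**2/8 = -15*9/8 = -30*9/16 = -135/8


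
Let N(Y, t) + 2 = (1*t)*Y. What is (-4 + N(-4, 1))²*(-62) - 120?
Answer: -6320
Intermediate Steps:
N(Y, t) = -2 + Y*t (N(Y, t) = -2 + (1*t)*Y = -2 + t*Y = -2 + Y*t)
(-4 + N(-4, 1))²*(-62) - 120 = (-4 + (-2 - 4*1))²*(-62) - 120 = (-4 + (-2 - 4))²*(-62) - 120 = (-4 - 6)²*(-62) - 120 = (-10)²*(-62) - 120 = 100*(-62) - 120 = -6200 - 120 = -6320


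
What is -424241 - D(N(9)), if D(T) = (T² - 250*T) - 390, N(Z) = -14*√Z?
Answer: -436115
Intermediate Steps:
D(T) = -390 + T² - 250*T
-424241 - D(N(9)) = -424241 - (-390 + (-14*√9)² - (-3500)*√9) = -424241 - (-390 + (-14*3)² - (-3500)*3) = -424241 - (-390 + (-42)² - 250*(-42)) = -424241 - (-390 + 1764 + 10500) = -424241 - 1*11874 = -424241 - 11874 = -436115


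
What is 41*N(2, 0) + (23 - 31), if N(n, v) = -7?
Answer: -295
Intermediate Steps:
41*N(2, 0) + (23 - 31) = 41*(-7) + (23 - 31) = -287 - 8 = -295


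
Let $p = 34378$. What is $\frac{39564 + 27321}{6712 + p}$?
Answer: $\frac{1911}{1174} \approx 1.6278$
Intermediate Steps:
$\frac{39564 + 27321}{6712 + p} = \frac{39564 + 27321}{6712 + 34378} = \frac{66885}{41090} = 66885 \cdot \frac{1}{41090} = \frac{1911}{1174}$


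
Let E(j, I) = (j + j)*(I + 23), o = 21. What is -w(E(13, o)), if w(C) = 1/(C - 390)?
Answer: -1/754 ≈ -0.0013263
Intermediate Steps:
E(j, I) = 2*j*(23 + I) (E(j, I) = (2*j)*(23 + I) = 2*j*(23 + I))
w(C) = 1/(-390 + C)
-w(E(13, o)) = -1/(-390 + 2*13*(23 + 21)) = -1/(-390 + 2*13*44) = -1/(-390 + 1144) = -1/754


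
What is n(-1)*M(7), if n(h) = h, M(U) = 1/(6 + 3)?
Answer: -⅑ ≈ -0.11111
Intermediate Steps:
M(U) = ⅑ (M(U) = 1/9 = ⅑)
n(-1)*M(7) = -1*⅑ = -⅑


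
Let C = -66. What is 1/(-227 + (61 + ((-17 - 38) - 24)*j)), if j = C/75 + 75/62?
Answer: -1550/297669 ≈ -0.0052071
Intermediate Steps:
j = 511/1550 (j = -66/75 + 75/62 = -66*1/75 + 75*(1/62) = -22/25 + 75/62 = 511/1550 ≈ 0.32968)
1/(-227 + (61 + ((-17 - 38) - 24)*j)) = 1/(-227 + (61 + ((-17 - 38) - 24)*(511/1550))) = 1/(-227 + (61 + (-55 - 24)*(511/1550))) = 1/(-227 + (61 - 79*511/1550)) = 1/(-227 + (61 - 40369/1550)) = 1/(-227 + 54181/1550) = 1/(-297669/1550) = -1550/297669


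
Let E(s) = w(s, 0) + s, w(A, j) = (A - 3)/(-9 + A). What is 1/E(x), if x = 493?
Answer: 242/119551 ≈ 0.0020242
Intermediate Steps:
w(A, j) = (-3 + A)/(-9 + A)
E(s) = s + (-3 + s)/(-9 + s) (E(s) = (-3 + s)/(-9 + s) + s = s + (-3 + s)/(-9 + s))
1/E(x) = 1/((-3 + 493 + 493*(-9 + 493))/(-9 + 493)) = 1/((-3 + 493 + 493*484)/484) = 1/((-3 + 493 + 238612)/484) = 1/((1/484)*239102) = 1/(119551/242) = 242/119551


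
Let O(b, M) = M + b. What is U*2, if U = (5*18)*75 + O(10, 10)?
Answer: 13540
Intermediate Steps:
U = 6770 (U = (5*18)*75 + (10 + 10) = 90*75 + 20 = 6750 + 20 = 6770)
U*2 = 6770*2 = 13540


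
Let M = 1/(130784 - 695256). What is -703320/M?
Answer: 397004447040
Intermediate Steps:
M = -1/564472 (M = 1/(-564472) = -1/564472 ≈ -1.7716e-6)
-703320/M = -703320/(-1/564472) = -703320*(-564472) = 397004447040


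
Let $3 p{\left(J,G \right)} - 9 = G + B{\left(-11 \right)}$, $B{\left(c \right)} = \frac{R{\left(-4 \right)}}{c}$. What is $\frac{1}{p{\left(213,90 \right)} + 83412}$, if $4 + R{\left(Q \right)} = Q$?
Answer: $\frac{33}{2753693} \approx 1.1984 \cdot 10^{-5}$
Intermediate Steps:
$R{\left(Q \right)} = -4 + Q$
$B{\left(c \right)} = - \frac{8}{c}$ ($B{\left(c \right)} = \frac{-4 - 4}{c} = - \frac{8}{c}$)
$p{\left(J,G \right)} = \frac{107}{33} + \frac{G}{3}$ ($p{\left(J,G \right)} = 3 + \frac{G - \frac{8}{-11}}{3} = 3 + \frac{G - - \frac{8}{11}}{3} = 3 + \frac{G + \frac{8}{11}}{3} = 3 + \frac{\frac{8}{11} + G}{3} = 3 + \left(\frac{8}{33} + \frac{G}{3}\right) = \frac{107}{33} + \frac{G}{3}$)
$\frac{1}{p{\left(213,90 \right)} + 83412} = \frac{1}{\left(\frac{107}{33} + \frac{1}{3} \cdot 90\right) + 83412} = \frac{1}{\left(\frac{107}{33} + 30\right) + 83412} = \frac{1}{\frac{1097}{33} + 83412} = \frac{1}{\frac{2753693}{33}} = \frac{33}{2753693}$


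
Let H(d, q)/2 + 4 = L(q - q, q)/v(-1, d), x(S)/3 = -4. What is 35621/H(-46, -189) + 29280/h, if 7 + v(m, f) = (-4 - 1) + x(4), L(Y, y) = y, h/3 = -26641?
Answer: 3795613684/825871 ≈ 4595.9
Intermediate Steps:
x(S) = -12 (x(S) = 3*(-4) = -12)
h = -79923 (h = 3*(-26641) = -79923)
v(m, f) = -24 (v(m, f) = -7 + ((-4 - 1) - 12) = -7 + (-5 - 12) = -7 - 17 = -24)
H(d, q) = -8 - q/12 (H(d, q) = -8 + 2*(q/(-24)) = -8 + 2*(q*(-1/24)) = -8 + 2*(-q/24) = -8 - q/12)
35621/H(-46, -189) + 29280/h = 35621/(-8 - 1/12*(-189)) + 29280/(-79923) = 35621/(-8 + 63/4) + 29280*(-1/79923) = 35621/(31/4) - 9760/26641 = 35621*(4/31) - 9760/26641 = 142484/31 - 9760/26641 = 3795613684/825871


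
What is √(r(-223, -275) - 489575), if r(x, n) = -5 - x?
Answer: 3*I*√54373 ≈ 699.54*I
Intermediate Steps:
√(r(-223, -275) - 489575) = √((-5 - 1*(-223)) - 489575) = √((-5 + 223) - 489575) = √(218 - 489575) = √(-489357) = 3*I*√54373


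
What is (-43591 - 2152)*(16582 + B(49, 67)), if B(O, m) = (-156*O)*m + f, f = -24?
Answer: 22669773370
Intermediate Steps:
B(O, m) = -24 - 156*O*m (B(O, m) = (-156*O)*m - 24 = -156*O*m - 24 = -24 - 156*O*m)
(-43591 - 2152)*(16582 + B(49, 67)) = (-43591 - 2152)*(16582 + (-24 - 156*49*67)) = -45743*(16582 + (-24 - 512148)) = -45743*(16582 - 512172) = -45743*(-495590) = 22669773370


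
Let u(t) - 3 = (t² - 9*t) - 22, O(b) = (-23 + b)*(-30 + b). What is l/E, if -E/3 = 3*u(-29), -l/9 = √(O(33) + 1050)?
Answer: 2*√30/361 ≈ 0.030345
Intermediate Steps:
O(b) = (-30 + b)*(-23 + b)
u(t) = -19 + t² - 9*t (u(t) = 3 + ((t² - 9*t) - 22) = 3 + (-22 + t² - 9*t) = -19 + t² - 9*t)
l = -54*√30 (l = -9*√((690 + 33² - 53*33) + 1050) = -9*√((690 + 1089 - 1749) + 1050) = -9*√(30 + 1050) = -54*√30 ≈ -295.77)
E = -9747 (E = -9*(-19 + (-29)² - 9*(-29)) = -9*(-19 + 841 + 261) = -9*1083 = -3*3249 = -9747)
l/E = -54*√30/(-9747) = -54*√30*(-1/9747) = 2*√30/361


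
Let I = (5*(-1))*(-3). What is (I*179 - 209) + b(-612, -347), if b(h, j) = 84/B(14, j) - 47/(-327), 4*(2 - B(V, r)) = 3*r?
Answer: 849484123/343023 ≈ 2476.5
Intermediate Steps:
B(V, r) = 2 - 3*r/4
I = 15 (I = -5*(-3) = 15)
b(h, j) = 47/327 + 84/(2 - 3*j/4) (b(h, j) = 84/(2 - 3*j/4) - 47/(-327) = 84/(2 - 3*j/4) - 47*(-1/327) = 84/(2 - 3*j/4) + 47/327 = 47/327 + 84/(2 - 3*j/4))
(I*179 - 209) + b(-612, -347) = (15*179 - 209) + (-110248 + 141*(-347))/(327*(-8 + 3*(-347))) = (2685 - 209) + (-110248 - 48927)/(327*(-8 - 1041)) = 2476 + (1/327)*(-159175)/(-1049) = 2476 + (1/327)*(-1/1049)*(-159175) = 2476 + 159175/343023 = 849484123/343023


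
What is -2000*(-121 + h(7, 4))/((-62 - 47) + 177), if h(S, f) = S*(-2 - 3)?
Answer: 78000/17 ≈ 4588.2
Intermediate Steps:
h(S, f) = -5*S (h(S, f) = S*(-5) = -5*S)
-2000*(-121 + h(7, 4))/((-62 - 47) + 177) = -2000*(-121 - 5*7)/((-62 - 47) + 177) = -2000*(-121 - 35)/(-109 + 177) = -2000/(68/(-156)) = -2000/(68*(-1/156)) = -2000/(-17/39) = -2000*(-39/17) = 78000/17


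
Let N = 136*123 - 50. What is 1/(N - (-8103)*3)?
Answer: 1/40987 ≈ 2.4398e-5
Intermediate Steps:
N = 16678 (N = 16728 - 50 = 16678)
1/(N - (-8103)*3) = 1/(16678 - (-8103)*3) = 1/(16678 - 219*(-111)) = 1/(16678 + 24309) = 1/40987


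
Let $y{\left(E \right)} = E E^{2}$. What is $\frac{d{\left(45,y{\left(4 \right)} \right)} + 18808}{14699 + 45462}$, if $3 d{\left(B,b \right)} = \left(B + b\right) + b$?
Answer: $\frac{56597}{180483} \approx 0.31359$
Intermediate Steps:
$y{\left(E \right)} = E^{3}$
$d{\left(B,b \right)} = \frac{B}{3} + \frac{2 b}{3}$ ($d{\left(B,b \right)} = \frac{\left(B + b\right) + b}{3} = \frac{B + 2 b}{3} = \frac{B}{3} + \frac{2 b}{3}$)
$\frac{d{\left(45,y{\left(4 \right)} \right)} + 18808}{14699 + 45462} = \frac{\left(\frac{1}{3} \cdot 45 + \frac{2 \cdot 4^{3}}{3}\right) + 18808}{14699 + 45462} = \frac{\left(15 + \frac{2}{3} \cdot 64\right) + 18808}{60161} = \left(\left(15 + \frac{128}{3}\right) + 18808\right) \frac{1}{60161} = \left(\frac{173}{3} + 18808\right) \frac{1}{60161} = \frac{56597}{3} \cdot \frac{1}{60161} = \frac{56597}{180483}$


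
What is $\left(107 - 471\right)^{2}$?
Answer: $132496$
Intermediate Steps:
$\left(107 - 471\right)^{2} = \left(-364\right)^{2} = 132496$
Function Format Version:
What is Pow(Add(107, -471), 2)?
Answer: 132496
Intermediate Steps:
Pow(Add(107, -471), 2) = Pow(-364, 2) = 132496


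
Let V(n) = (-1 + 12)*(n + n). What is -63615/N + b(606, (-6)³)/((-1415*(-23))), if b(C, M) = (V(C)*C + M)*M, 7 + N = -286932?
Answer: -500723361254049/9338429755 ≈ -53620.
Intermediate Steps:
N = -286939 (N = -7 - 286932 = -286939)
V(n) = 22*n (V(n) = 11*(2*n) = 22*n)
b(C, M) = M*(M + 22*C²) (b(C, M) = ((22*C)*C + M)*M = (22*C² + M)*M = (M + 22*C²)*M = M*(M + 22*C²))
-63615/N + b(606, (-6)³)/((-1415*(-23))) = -63615/(-286939) + ((-6)³*((-6)³ + 22*606²))/((-1415*(-23))) = -63615*(-1/286939) - 216*(-216 + 22*367236)/32545 = 63615/286939 - 216*(-216 + 8079192)*(1/32545) = 63615/286939 - 216*8078976*(1/32545) = 63615/286939 - 1745058816*1/32545 = 63615/286939 - 1745058816/32545 = -500723361254049/9338429755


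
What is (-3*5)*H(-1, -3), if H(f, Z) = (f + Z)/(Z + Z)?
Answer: -10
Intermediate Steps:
H(f, Z) = (Z + f)/(2*Z) (H(f, Z) = (Z + f)/((2*Z)) = (Z + f)*(1/(2*Z)) = (Z + f)/(2*Z))
(-3*5)*H(-1, -3) = (-3*5)*((½)*(-3 - 1)/(-3)) = -15*(-1)*(-4)/(2*3) = -15*⅔ = -10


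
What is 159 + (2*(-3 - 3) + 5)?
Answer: 152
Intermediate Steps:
159 + (2*(-3 - 3) + 5) = 159 + (2*(-6) + 5) = 159 + (-12 + 5) = 159 - 7 = 152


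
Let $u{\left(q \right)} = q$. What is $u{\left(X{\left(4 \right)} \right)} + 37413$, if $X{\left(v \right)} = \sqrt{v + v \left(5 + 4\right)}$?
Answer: $37413 + 2 \sqrt{10} \approx 37419.0$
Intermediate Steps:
$X{\left(v \right)} = \sqrt{10} \sqrt{v}$ ($X{\left(v \right)} = \sqrt{v + v 9} = \sqrt{v + 9 v} = \sqrt{10 v} = \sqrt{10} \sqrt{v}$)
$u{\left(X{\left(4 \right)} \right)} + 37413 = \sqrt{10} \sqrt{4} + 37413 = \sqrt{10} \cdot 2 + 37413 = 2 \sqrt{10} + 37413 = 37413 + 2 \sqrt{10}$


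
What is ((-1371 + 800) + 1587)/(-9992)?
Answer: -127/1249 ≈ -0.10168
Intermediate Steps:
((-1371 + 800) + 1587)/(-9992) = (-571 + 1587)*(-1/9992) = 1016*(-1/9992) = -127/1249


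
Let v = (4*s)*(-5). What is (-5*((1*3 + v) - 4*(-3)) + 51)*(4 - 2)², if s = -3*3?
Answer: -3696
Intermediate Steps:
s = -9
v = 180 (v = (4*(-9))*(-5) = -36*(-5) = 180)
(-5*((1*3 + v) - 4*(-3)) + 51)*(4 - 2)² = (-5*((1*3 + 180) - 4*(-3)) + 51)*(4 - 2)² = (-5*((3 + 180) + 12) + 51)*2² = (-5*(183 + 12) + 51)*4 = (-5*195 + 51)*4 = (-975 + 51)*4 = -924*4 = -3696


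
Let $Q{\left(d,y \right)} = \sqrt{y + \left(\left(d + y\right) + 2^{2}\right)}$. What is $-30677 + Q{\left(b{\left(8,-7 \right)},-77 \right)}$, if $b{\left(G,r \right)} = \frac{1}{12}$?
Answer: $-30677 + \frac{i \sqrt{5397}}{6} \approx -30677.0 + 12.244 i$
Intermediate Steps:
$b{\left(G,r \right)} = \frac{1}{12}$
$Q{\left(d,y \right)} = \sqrt{4 + d + 2 y}$ ($Q{\left(d,y \right)} = \sqrt{y + \left(\left(d + y\right) + 4\right)} = \sqrt{y + \left(4 + d + y\right)} = \sqrt{4 + d + 2 y}$)
$-30677 + Q{\left(b{\left(8,-7 \right)},-77 \right)} = -30677 + \sqrt{4 + \frac{1}{12} + 2 \left(-77\right)} = -30677 + \sqrt{4 + \frac{1}{12} - 154} = -30677 + \sqrt{- \frac{1799}{12}} = -30677 + \frac{i \sqrt{5397}}{6}$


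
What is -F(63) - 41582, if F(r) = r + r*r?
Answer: -45614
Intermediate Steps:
F(r) = r + r²
-F(63) - 41582 = -63*(1 + 63) - 41582 = -63*64 - 41582 = -1*4032 - 41582 = -4032 - 41582 = -45614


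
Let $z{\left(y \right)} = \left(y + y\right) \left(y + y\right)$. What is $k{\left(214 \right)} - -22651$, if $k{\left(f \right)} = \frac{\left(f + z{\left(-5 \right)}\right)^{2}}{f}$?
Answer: $\frac{2472955}{107} \approx 23112.0$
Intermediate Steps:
$z{\left(y \right)} = 4 y^{2}$ ($z{\left(y \right)} = 2 y 2 y = 4 y^{2}$)
$k{\left(f \right)} = \frac{\left(100 + f\right)^{2}}{f}$ ($k{\left(f \right)} = \frac{\left(f + 4 \left(-5\right)^{2}\right)^{2}}{f} = \frac{\left(f + 4 \cdot 25\right)^{2}}{f} = \frac{\left(f + 100\right)^{2}}{f} = \frac{\left(100 + f\right)^{2}}{f}$)
$k{\left(214 \right)} - -22651 = \frac{\left(100 + 214\right)^{2}}{214} - -22651 = \frac{314^{2}}{214} + 22651 = \frac{1}{214} \cdot 98596 + 22651 = \frac{49298}{107} + 22651 = \frac{2472955}{107}$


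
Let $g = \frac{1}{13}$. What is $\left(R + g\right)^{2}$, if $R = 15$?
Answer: $\frac{38416}{169} \approx 227.31$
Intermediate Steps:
$g = \frac{1}{13} \approx 0.076923$
$\left(R + g\right)^{2} = \left(15 + \frac{1}{13}\right)^{2} = \left(\frac{196}{13}\right)^{2} = \frac{38416}{169}$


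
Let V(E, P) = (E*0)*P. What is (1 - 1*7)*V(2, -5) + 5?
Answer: 5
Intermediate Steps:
V(E, P) = 0 (V(E, P) = 0*P = 0)
(1 - 1*7)*V(2, -5) + 5 = (1 - 1*7)*0 + 5 = (1 - 7)*0 + 5 = -6*0 + 5 = 0 + 5 = 5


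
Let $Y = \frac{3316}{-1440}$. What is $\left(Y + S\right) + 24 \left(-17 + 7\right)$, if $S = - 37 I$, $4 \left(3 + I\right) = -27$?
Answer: $\frac{42641}{360} \approx 118.45$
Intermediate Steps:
$I = - \frac{39}{4}$ ($I = -3 + \frac{1}{4} \left(-27\right) = -3 - \frac{27}{4} = - \frac{39}{4} \approx -9.75$)
$S = \frac{1443}{4}$ ($S = \left(-37\right) \left(- \frac{39}{4}\right) = \frac{1443}{4} \approx 360.75$)
$Y = - \frac{829}{360}$ ($Y = 3316 \left(- \frac{1}{1440}\right) = - \frac{829}{360} \approx -2.3028$)
$\left(Y + S\right) + 24 \left(-17 + 7\right) = \left(- \frac{829}{360} + \frac{1443}{4}\right) + 24 \left(-17 + 7\right) = \frac{129041}{360} + 24 \left(-10\right) = \frac{129041}{360} - 240 = \frac{42641}{360}$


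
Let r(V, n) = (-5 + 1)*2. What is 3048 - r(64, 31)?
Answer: 3056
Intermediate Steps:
r(V, n) = -8 (r(V, n) = -4*2 = -8)
3048 - r(64, 31) = 3048 - 1*(-8) = 3048 + 8 = 3056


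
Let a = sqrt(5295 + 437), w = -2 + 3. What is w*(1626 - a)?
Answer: 1626 - 2*sqrt(1433) ≈ 1550.3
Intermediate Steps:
w = 1
a = 2*sqrt(1433) (a = sqrt(5732) = 2*sqrt(1433) ≈ 75.710)
w*(1626 - a) = 1*(1626 - 2*sqrt(1433)) = 1626 - 2*sqrt(1433)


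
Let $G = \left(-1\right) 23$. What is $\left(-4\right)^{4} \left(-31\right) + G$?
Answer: $-7959$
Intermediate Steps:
$G = -23$
$\left(-4\right)^{4} \left(-31\right) + G = \left(-4\right)^{4} \left(-31\right) - 23 = 256 \left(-31\right) - 23 = -7936 - 23 = -7959$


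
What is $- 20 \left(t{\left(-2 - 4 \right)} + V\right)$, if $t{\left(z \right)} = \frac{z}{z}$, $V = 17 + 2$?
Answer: $-400$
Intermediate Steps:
$V = 19$
$t{\left(z \right)} = 1$
$- 20 \left(t{\left(-2 - 4 \right)} + V\right) = - 20 \left(1 + 19\right) = \left(-20\right) 20 = -400$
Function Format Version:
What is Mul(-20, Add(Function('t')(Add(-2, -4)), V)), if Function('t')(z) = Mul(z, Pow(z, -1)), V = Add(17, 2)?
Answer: -400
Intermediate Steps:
V = 19
Function('t')(z) = 1
Mul(-20, Add(Function('t')(Add(-2, -4)), V)) = Mul(-20, Add(1, 19)) = Mul(-20, 20) = -400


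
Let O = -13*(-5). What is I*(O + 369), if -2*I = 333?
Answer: -72261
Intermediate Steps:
I = -333/2 (I = -1/2*333 = -333/2 ≈ -166.50)
O = 65
I*(O + 369) = -333*(65 + 369)/2 = -333/2*434 = -72261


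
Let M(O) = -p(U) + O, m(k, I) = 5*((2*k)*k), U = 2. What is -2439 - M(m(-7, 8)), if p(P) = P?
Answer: -2927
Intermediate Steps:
m(k, I) = 10*k² (m(k, I) = 5*(2*k²) = 10*k²)
M(O) = -2 + O (M(O) = -1*2 + O = -2 + O)
-2439 - M(m(-7, 8)) = -2439 - (-2 + 10*(-7)²) = -2439 - (-2 + 10*49) = -2439 - (-2 + 490) = -2439 - 1*488 = -2439 - 488 = -2927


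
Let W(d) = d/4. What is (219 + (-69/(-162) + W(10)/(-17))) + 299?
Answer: 237890/459 ≈ 518.28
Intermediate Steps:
W(d) = d/4 (W(d) = d*(1/4) = d/4)
(219 + (-69/(-162) + W(10)/(-17))) + 299 = (219 + (-69/(-162) + ((1/4)*10)/(-17))) + 299 = (219 + (-69*(-1/162) + (5/2)*(-1/17))) + 299 = (219 + (23/54 - 5/34)) + 299 = (219 + 128/459) + 299 = 100649/459 + 299 = 237890/459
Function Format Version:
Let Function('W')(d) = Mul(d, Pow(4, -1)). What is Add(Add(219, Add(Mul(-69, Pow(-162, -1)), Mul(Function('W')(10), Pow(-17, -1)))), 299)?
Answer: Rational(237890, 459) ≈ 518.28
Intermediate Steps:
Function('W')(d) = Mul(Rational(1, 4), d) (Function('W')(d) = Mul(d, Rational(1, 4)) = Mul(Rational(1, 4), d))
Add(Add(219, Add(Mul(-69, Pow(-162, -1)), Mul(Function('W')(10), Pow(-17, -1)))), 299) = Add(Add(219, Add(Mul(-69, Pow(-162, -1)), Mul(Mul(Rational(1, 4), 10), Pow(-17, -1)))), 299) = Add(Add(219, Add(Mul(-69, Rational(-1, 162)), Mul(Rational(5, 2), Rational(-1, 17)))), 299) = Add(Add(219, Add(Rational(23, 54), Rational(-5, 34))), 299) = Add(Add(219, Rational(128, 459)), 299) = Add(Rational(100649, 459), 299) = Rational(237890, 459)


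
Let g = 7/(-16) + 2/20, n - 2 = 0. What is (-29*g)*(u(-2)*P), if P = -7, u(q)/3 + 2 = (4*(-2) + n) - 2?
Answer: 16443/8 ≈ 2055.4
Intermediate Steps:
n = 2 (n = 2 + 0 = 2)
u(q) = -30 (u(q) = -6 + 3*((4*(-2) + 2) - 2) = -6 + 3*((-8 + 2) - 2) = -6 + 3*(-6 - 2) = -6 + 3*(-8) = -6 - 24 = -30)
g = -27/80 (g = 7*(-1/16) + 2*(1/20) = -7/16 + ⅒ = -27/80 ≈ -0.33750)
(-29*g)*(u(-2)*P) = (-29*(-27/80))*(-30*(-7)) = (783/80)*210 = 16443/8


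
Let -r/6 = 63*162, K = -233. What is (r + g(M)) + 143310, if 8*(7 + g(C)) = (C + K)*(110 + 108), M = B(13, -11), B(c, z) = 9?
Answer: 75963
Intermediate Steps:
M = 9
r = -61236 (r = -378*162 = -6*10206 = -61236)
g(C) = -25425/4 + 109*C/4 (g(C) = -7 + ((C - 233)*(110 + 108))/8 = -7 + ((-233 + C)*218)/8 = -7 + (-50794 + 218*C)/8 = -7 + (-25397/4 + 109*C/4) = -25425/4 + 109*C/4)
(r + g(M)) + 143310 = (-61236 + (-25425/4 + (109/4)*9)) + 143310 = (-61236 + (-25425/4 + 981/4)) + 143310 = (-61236 - 6111) + 143310 = -67347 + 143310 = 75963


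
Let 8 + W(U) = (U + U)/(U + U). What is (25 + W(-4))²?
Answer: 324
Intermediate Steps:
W(U) = -7 (W(U) = -8 + (U + U)/(U + U) = -8 + (2*U)/((2*U)) = -8 + (2*U)*(1/(2*U)) = -8 + 1 = -7)
(25 + W(-4))² = (25 - 7)² = 18² = 324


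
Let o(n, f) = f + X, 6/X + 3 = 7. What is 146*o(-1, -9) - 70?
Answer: -1165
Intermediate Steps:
X = 3/2 (X = 6/(-3 + 7) = 6/4 = 6*(1/4) = 3/2 ≈ 1.5000)
o(n, f) = 3/2 + f (o(n, f) = f + 3/2 = 3/2 + f)
146*o(-1, -9) - 70 = 146*(3/2 - 9) - 70 = 146*(-15/2) - 70 = -1095 - 70 = -1165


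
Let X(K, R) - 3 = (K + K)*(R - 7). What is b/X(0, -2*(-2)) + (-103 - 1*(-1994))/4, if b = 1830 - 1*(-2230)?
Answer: 21913/12 ≈ 1826.1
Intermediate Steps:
X(K, R) = 3 + 2*K*(-7 + R) (X(K, R) = 3 + (K + K)*(R - 7) = 3 + (2*K)*(-7 + R) = 3 + 2*K*(-7 + R))
b = 4060 (b = 1830 + 2230 = 4060)
b/X(0, -2*(-2)) + (-103 - 1*(-1994))/4 = 4060/(3 - 14*0 + 2*0*(-2*(-2))) + (-103 - 1*(-1994))/4 = 4060/(3 + 0 + 2*0*4) + (-103 + 1994)*(¼) = 4060/(3 + 0 + 0) + 1891*(¼) = 4060/3 + 1891/4 = 21913/12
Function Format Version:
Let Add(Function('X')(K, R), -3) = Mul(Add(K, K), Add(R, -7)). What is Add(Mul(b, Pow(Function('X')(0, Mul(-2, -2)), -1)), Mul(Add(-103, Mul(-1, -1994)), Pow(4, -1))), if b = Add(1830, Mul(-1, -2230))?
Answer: Rational(21913, 12) ≈ 1826.1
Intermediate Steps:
Function('X')(K, R) = Add(3, Mul(2, K, Add(-7, R))) (Function('X')(K, R) = Add(3, Mul(Add(K, K), Add(R, -7))) = Add(3, Mul(Mul(2, K), Add(-7, R))) = Add(3, Mul(2, K, Add(-7, R))))
b = 4060 (b = Add(1830, 2230) = 4060)
Add(Mul(b, Pow(Function('X')(0, Mul(-2, -2)), -1)), Mul(Add(-103, Mul(-1, -1994)), Pow(4, -1))) = Add(Mul(4060, Pow(Add(3, Mul(-14, 0), Mul(2, 0, Mul(-2, -2))), -1)), Mul(Add(-103, Mul(-1, -1994)), Pow(4, -1))) = Add(Mul(4060, Pow(Add(3, 0, Mul(2, 0, 4)), -1)), Mul(Add(-103, 1994), Rational(1, 4))) = Add(Mul(4060, Pow(Add(3, 0, 0), -1)), Mul(1891, Rational(1, 4))) = Add(Mul(4060, Pow(3, -1)), Rational(1891, 4)) = Add(Mul(4060, Rational(1, 3)), Rational(1891, 4)) = Add(Rational(4060, 3), Rational(1891, 4)) = Rational(21913, 12)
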